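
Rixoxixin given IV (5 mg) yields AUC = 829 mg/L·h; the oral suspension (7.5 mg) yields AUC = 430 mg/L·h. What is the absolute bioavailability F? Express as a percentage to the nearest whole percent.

F = (AUC_ev / D_ev) / (AUC_iv / D_iv)
  = (430/7.5) / (829/5)
  = 57.3333 / 165.8 = 0.3458
  = 34.58%

F = 35%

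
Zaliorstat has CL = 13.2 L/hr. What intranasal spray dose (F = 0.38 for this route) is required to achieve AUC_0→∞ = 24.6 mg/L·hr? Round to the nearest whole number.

Dose = 855 mg

Dose = CL × AUC_0→∞ / F
     = 13.2 × 24.6 / 0.38 = 854.526 mg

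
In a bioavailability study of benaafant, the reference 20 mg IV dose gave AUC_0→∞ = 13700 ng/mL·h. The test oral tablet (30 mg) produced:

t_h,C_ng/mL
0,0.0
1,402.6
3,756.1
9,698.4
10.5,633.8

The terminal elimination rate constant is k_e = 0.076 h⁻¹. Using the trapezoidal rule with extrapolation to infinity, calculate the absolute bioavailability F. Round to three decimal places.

Trapezoidal AUC_0→10.5 (oral tablet):
  [0→1]: (0.0+402.6)/2 × 1 = 201.3
  [1→3]: (402.6+756.1)/2 × 2 = 1158.7
  [3→9]: (756.1+698.4)/2 × 6 = 4363.5
  [9→10.5]: (698.4+633.8)/2 × 1.5 = 999.15
  Sum = 6722.65 ng/mL·h
Tail: C_last/k_e = 633.8/0.076 = 8339.474
AUC_0→∞ (oral tablet) = 6722.65 + 8339.474 = 15062.124 ng/mL·h
F = (AUC_ev/D_ev)/(AUC_iv/D_iv) = (15062.124/30)/(13700/20) = 502.0708/685 = 0.7330

F = 0.733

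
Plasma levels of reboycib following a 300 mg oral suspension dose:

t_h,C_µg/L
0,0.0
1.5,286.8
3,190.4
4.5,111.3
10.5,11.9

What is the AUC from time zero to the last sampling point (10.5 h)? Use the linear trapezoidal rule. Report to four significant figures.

AUC = 1169 µg/L·h

Trapezoidal AUC_0→10.5:
  [0→1.5]: (0.0+286.8)/2 × 1.5 = 215.1
  [1.5→3]: (286.8+190.4)/2 × 1.5 = 357.9
  [3→4.5]: (190.4+111.3)/2 × 1.5 = 226.275
  [4.5→10.5]: (111.3+11.9)/2 × 6 = 369.6
  Sum = 1168.875 µg/L·h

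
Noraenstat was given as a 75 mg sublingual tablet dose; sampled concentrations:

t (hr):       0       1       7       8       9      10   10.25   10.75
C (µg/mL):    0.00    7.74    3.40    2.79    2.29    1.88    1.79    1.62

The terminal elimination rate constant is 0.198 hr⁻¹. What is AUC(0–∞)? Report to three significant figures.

Trapezoidal AUC_0→10.75:
  [0→1]: (0.00+7.74)/2 × 1 = 3.87
  [1→7]: (7.74+3.40)/2 × 6 = 33.42
  [7→8]: (3.40+2.79)/2 × 1 = 3.095
  [8→9]: (2.79+2.29)/2 × 1 = 2.54
  [9→10]: (2.29+1.88)/2 × 1 = 2.085
  [10→10.25]: (1.88+1.79)/2 × 0.25 = 0.45875
  [10.25→10.75]: (1.79+1.62)/2 × 0.5 = 0.8525
  Sum = 46.32125 µg/mL·hr
Extrapolated tail: C_last / k_e = 1.62 / 0.198 = 8.182
AUC_0→∞ = 46.32125 + 8.182 = 54.50325 µg/mL·hr

AUC = 54.5 µg/mL·hr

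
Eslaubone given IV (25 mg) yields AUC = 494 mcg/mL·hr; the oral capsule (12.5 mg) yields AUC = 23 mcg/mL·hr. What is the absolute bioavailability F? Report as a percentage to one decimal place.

F = 9.3%

F = (AUC_ev / D_ev) / (AUC_iv / D_iv)
  = (23/12.5) / (494/25)
  = 1.84 / 19.76 = 0.0931
  = 9.31%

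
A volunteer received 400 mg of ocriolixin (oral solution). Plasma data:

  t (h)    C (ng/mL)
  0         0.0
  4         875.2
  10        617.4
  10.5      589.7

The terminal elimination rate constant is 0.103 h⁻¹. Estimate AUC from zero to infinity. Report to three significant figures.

AUC = 12300 ng/mL·h

Trapezoidal AUC_0→10.5:
  [0→4]: (0.0+875.2)/2 × 4 = 1750.4
  [4→10]: (875.2+617.4)/2 × 6 = 4477.8
  [10→10.5]: (617.4+589.7)/2 × 0.5 = 301.775
  Sum = 6529.975 ng/mL·h
Extrapolated tail: C_last / k_e = 589.7 / 0.103 = 5725.243
AUC_0→∞ = 6529.975 + 5725.243 = 12255.218 ng/mL·h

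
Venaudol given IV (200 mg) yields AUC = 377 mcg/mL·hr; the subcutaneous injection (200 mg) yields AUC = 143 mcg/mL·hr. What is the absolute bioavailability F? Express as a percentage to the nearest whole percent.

F = (AUC_ev / D_ev) / (AUC_iv / D_iv)
  = (143/200) / (377/200)
  = 0.715 / 1.885 = 0.3793
  = 37.93%

F = 38%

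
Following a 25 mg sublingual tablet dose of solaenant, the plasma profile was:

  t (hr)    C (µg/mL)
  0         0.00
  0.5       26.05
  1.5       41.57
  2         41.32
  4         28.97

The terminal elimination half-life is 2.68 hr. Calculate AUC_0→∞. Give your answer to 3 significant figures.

Trapezoidal AUC_0→4:
  [0→0.5]: (0.00+26.05)/2 × 0.5 = 6.5125
  [0.5→1.5]: (26.05+41.57)/2 × 1 = 33.81
  [1.5→2]: (41.57+41.32)/2 × 0.5 = 20.7225
  [2→4]: (41.32+28.97)/2 × 2 = 70.29
  Sum = 131.335 µg/mL·hr
k_e = ln2 / t½ = 0.693147 / 2.68 = 0.2586 hr^-1
Extrapolated tail: C_last / k_e = 28.97 / 0.2586 = 112.026
AUC_0→∞ = 131.335 + 112.026 = 243.361 µg/mL·hr

AUC = 243 µg/mL·hr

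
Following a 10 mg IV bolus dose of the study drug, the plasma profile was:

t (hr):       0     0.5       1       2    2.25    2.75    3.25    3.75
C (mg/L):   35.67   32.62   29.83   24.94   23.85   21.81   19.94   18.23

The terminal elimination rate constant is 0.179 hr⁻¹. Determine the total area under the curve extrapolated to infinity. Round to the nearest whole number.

Trapezoidal AUC_0→3.75:
  [0→0.5]: (35.67+32.62)/2 × 0.5 = 17.0725
  [0.5→1]: (32.62+29.83)/2 × 0.5 = 15.6125
  [1→2]: (29.83+24.94)/2 × 1 = 27.385
  [2→2.25]: (24.94+23.85)/2 × 0.25 = 6.09875
  [2.25→2.75]: (23.85+21.81)/2 × 0.5 = 11.415
  [2.75→3.25]: (21.81+19.94)/2 × 0.5 = 10.4375
  [3.25→3.75]: (19.94+18.23)/2 × 0.5 = 9.5425
  Sum = 97.56375 mg/L·hr
Extrapolated tail: C_last / k_e = 18.23 / 0.179 = 101.844
AUC_0→∞ = 97.56375 + 101.844 = 199.40775 mg/L·hr

AUC = 199 mg/L·hr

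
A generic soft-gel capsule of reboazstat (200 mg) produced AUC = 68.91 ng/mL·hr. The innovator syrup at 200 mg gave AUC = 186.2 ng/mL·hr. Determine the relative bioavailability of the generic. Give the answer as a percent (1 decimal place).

F_rel = (AUC_test/D_test) / (AUC_ref/D_ref)
      = (68.91/200) / (186.2/200)
      = 0.34455 / 0.931 = 0.3701 = 37.01%

F_rel = 37.0%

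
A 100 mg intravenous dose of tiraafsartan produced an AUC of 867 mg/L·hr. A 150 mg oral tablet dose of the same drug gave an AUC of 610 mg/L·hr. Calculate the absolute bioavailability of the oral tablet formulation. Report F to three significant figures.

F = 0.469

F = (AUC_ev / D_ev) / (AUC_iv / D_iv)
  = (610/150) / (867/100)
  = 4.06667 / 8.67 = 0.4691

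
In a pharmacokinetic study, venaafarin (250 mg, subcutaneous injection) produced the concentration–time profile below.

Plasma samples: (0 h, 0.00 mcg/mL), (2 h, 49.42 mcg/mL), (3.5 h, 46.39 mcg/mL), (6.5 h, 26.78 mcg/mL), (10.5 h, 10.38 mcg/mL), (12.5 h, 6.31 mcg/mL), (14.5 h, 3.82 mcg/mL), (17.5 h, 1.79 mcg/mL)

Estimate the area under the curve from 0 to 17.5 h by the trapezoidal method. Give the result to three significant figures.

AUC = 341 mcg/mL·h

Trapezoidal AUC_0→17.5:
  [0→2]: (0.00+49.42)/2 × 2 = 49.42
  [2→3.5]: (49.42+46.39)/2 × 1.5 = 71.8575
  [3.5→6.5]: (46.39+26.78)/2 × 3 = 109.755
  [6.5→10.5]: (26.78+10.38)/2 × 4 = 74.32
  [10.5→12.5]: (10.38+6.31)/2 × 2 = 16.69
  [12.5→14.5]: (6.31+3.82)/2 × 2 = 10.13
  [14.5→17.5]: (3.82+1.79)/2 × 3 = 8.415
  Sum = 340.5875 mcg/mL·h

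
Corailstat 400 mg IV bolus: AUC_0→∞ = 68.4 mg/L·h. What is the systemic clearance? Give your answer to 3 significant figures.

CL = 5.85 L/h

CL = Dose_iv / AUC_0→∞
   = 400 / 68.4 = 5.84795 L/h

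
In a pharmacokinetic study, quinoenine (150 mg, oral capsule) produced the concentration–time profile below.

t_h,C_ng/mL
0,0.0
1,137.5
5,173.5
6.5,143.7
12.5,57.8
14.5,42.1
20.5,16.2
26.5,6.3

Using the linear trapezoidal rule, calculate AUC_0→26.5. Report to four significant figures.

AUC = 1875 ng/mL·h

Trapezoidal AUC_0→26.5:
  [0→1]: (0.0+137.5)/2 × 1 = 68.75
  [1→5]: (137.5+173.5)/2 × 4 = 622.0
  [5→6.5]: (173.5+143.7)/2 × 1.5 = 237.9
  [6.5→12.5]: (143.7+57.8)/2 × 6 = 604.5
  [12.5→14.5]: (57.8+42.1)/2 × 2 = 99.9
  [14.5→20.5]: (42.1+16.2)/2 × 6 = 174.9
  [20.5→26.5]: (16.2+6.3)/2 × 6 = 67.5
  Sum = 1875.45 ng/mL·h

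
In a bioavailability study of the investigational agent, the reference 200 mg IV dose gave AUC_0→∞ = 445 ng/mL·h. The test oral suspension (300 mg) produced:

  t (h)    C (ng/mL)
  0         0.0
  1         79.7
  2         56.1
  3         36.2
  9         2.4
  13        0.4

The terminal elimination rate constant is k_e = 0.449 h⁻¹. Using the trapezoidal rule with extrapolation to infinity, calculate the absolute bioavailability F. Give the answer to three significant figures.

F = 0.414

Trapezoidal AUC_0→13 (oral suspension):
  [0→1]: (0.0+79.7)/2 × 1 = 39.85
  [1→2]: (79.7+56.1)/2 × 1 = 67.9
  [2→3]: (56.1+36.2)/2 × 1 = 46.15
  [3→9]: (36.2+2.4)/2 × 6 = 115.8
  [9→13]: (2.4+0.4)/2 × 4 = 5.6
  Sum = 275.3 ng/mL·h
Tail: C_last/k_e = 0.4/0.449 = 0.891
AUC_0→∞ (oral suspension) = 275.3 + 0.891 = 276.191 ng/mL·h
F = (AUC_ev/D_ev)/(AUC_iv/D_iv) = (276.191/300)/(445/200) = 0.920637/2.225 = 0.4138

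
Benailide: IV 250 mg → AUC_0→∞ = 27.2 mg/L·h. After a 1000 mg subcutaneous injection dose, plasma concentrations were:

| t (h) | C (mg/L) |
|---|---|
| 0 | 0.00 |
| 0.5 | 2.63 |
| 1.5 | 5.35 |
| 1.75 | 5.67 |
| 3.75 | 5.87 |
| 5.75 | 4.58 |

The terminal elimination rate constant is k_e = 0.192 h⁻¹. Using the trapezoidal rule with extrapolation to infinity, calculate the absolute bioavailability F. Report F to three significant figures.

F = 0.477

Trapezoidal AUC_0→5.75 (subcutaneous injection):
  [0→0.5]: (0.00+2.63)/2 × 0.5 = 0.6575
  [0.5→1.5]: (2.63+5.35)/2 × 1 = 3.99
  [1.5→1.75]: (5.35+5.67)/2 × 0.25 = 1.3775
  [1.75→3.75]: (5.67+5.87)/2 × 2 = 11.54
  [3.75→5.75]: (5.87+4.58)/2 × 2 = 10.45
  Sum = 28.015 mg/L·h
Tail: C_last/k_e = 4.58/0.192 = 23.854
AUC_0→∞ (subcutaneous injection) = 28.015 + 23.854 = 51.869 mg/L·h
F = (AUC_ev/D_ev)/(AUC_iv/D_iv) = (51.869/1000)/(27.2/250) = 0.051869/0.1088 = 0.4767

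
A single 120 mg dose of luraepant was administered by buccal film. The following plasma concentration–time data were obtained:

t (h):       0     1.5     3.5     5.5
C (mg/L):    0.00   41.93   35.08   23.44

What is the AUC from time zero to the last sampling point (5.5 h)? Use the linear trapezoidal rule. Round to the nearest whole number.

AUC = 167 mg/L·h

Trapezoidal AUC_0→5.5:
  [0→1.5]: (0.00+41.93)/2 × 1.5 = 31.4475
  [1.5→3.5]: (41.93+35.08)/2 × 2 = 77.01
  [3.5→5.5]: (35.08+23.44)/2 × 2 = 58.52
  Sum = 166.9775 mg/L·h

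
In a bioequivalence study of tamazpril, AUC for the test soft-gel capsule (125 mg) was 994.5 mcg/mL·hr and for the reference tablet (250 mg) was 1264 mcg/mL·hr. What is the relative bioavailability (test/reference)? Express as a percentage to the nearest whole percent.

F_rel = (AUC_test/D_test) / (AUC_ref/D_ref)
      = (994.5/125) / (1264/250)
      = 7.956 / 5.056 = 1.5736 = 157.36%

F_rel = 157%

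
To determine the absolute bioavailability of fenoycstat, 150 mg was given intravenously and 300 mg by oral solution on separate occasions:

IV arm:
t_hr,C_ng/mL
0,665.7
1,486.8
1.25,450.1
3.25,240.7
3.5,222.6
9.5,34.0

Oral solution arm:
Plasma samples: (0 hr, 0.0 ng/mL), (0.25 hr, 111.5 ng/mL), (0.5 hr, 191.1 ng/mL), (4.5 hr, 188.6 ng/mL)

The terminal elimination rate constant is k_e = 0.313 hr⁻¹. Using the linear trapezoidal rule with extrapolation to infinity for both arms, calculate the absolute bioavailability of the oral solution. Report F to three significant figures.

F = 0.305

Trapezoidal AUC_0→9.5 (IV):
  [0→1]: (665.7+486.8)/2 × 1 = 576.25
  [1→1.25]: (486.8+450.1)/2 × 0.25 = 117.1125
  [1.25→3.25]: (450.1+240.7)/2 × 2 = 690.8
  [3.25→3.5]: (240.7+222.6)/2 × 0.25 = 57.9125
  [3.5→9.5]: (222.6+34.0)/2 × 6 = 769.8
  Sum = 2211.875 ng/mL·hr
IV tail: 34.0/0.313 = 108.626; AUC_iv,0→∞ = 2211.875 + 108.626 = 2320.501 ng/mL·hr
Trapezoidal AUC_0→4.5 (oral solution):
  [0→0.25]: (0.0+111.5)/2 × 0.25 = 13.9375
  [0.25→0.5]: (111.5+191.1)/2 × 0.25 = 37.825
  [0.5→4.5]: (191.1+188.6)/2 × 4 = 759.4
  Sum = 811.1625 ng/mL·hr
oral solution tail: 188.6/0.313 = 602.556; AUC_ev,0→∞ = 811.1625 + 602.556 = 1413.7185 ng/mL·hr
F = (AUC_ev/D_ev)/(AUC_iv/D_iv) = (1413.7185/300)/(2320.501/150) = 4.712395/15.47 = 0.3046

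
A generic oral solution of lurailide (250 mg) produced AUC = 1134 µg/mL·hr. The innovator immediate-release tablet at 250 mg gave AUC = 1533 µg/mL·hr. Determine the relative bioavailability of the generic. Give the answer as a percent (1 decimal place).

F_rel = 74.0%

F_rel = (AUC_test/D_test) / (AUC_ref/D_ref)
      = (1134/250) / (1533/250)
      = 4.536 / 6.132 = 0.7397 = 73.97%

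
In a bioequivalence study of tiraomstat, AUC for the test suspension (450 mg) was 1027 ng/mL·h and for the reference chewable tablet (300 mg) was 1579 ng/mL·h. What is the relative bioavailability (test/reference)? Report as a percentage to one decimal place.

F_rel = (AUC_test/D_test) / (AUC_ref/D_ref)
      = (1027/450) / (1579/300)
      = 2.28222 / 5.26333 = 0.4336 = 43.36%

F_rel = 43.4%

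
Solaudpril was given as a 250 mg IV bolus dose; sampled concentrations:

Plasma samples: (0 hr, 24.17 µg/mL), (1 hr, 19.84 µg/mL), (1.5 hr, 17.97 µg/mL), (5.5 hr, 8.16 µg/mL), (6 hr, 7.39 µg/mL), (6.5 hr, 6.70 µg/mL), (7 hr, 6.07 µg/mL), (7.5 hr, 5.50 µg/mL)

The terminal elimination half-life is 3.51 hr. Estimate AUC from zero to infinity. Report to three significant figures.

AUC = 125 µg/mL·hr

Trapezoidal AUC_0→7.5:
  [0→1]: (24.17+19.84)/2 × 1 = 22.005
  [1→1.5]: (19.84+17.97)/2 × 0.5 = 9.4525
  [1.5→5.5]: (17.97+8.16)/2 × 4 = 52.26
  [5.5→6]: (8.16+7.39)/2 × 0.5 = 3.8875
  [6→6.5]: (7.39+6.70)/2 × 0.5 = 3.5225
  [6.5→7]: (6.70+6.07)/2 × 0.5 = 3.1925
  [7→7.5]: (6.07+5.50)/2 × 0.5 = 2.8925
  Sum = 97.2125 µg/mL·hr
k_e = ln2 / t½ = 0.693147 / 3.51 = 0.1975 hr^-1
Extrapolated tail: C_last / k_e = 5.50 / 0.1975 = 27.848
AUC_0→∞ = 97.2125 + 27.848 = 125.0605 µg/mL·hr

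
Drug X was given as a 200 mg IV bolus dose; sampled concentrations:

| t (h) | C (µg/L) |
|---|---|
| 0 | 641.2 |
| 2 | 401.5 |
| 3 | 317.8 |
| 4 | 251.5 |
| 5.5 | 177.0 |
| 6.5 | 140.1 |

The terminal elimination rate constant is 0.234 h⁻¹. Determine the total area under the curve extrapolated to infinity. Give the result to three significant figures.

AUC = 2770 µg/L·h

Trapezoidal AUC_0→6.5:
  [0→2]: (641.2+401.5)/2 × 2 = 1042.7
  [2→3]: (401.5+317.8)/2 × 1 = 359.65
  [3→4]: (317.8+251.5)/2 × 1 = 284.65
  [4→5.5]: (251.5+177.0)/2 × 1.5 = 321.375
  [5.5→6.5]: (177.0+140.1)/2 × 1 = 158.55
  Sum = 2166.925 µg/L·h
Extrapolated tail: C_last / k_e = 140.1 / 0.234 = 598.718
AUC_0→∞ = 2166.925 + 598.718 = 2765.643 µg/L·h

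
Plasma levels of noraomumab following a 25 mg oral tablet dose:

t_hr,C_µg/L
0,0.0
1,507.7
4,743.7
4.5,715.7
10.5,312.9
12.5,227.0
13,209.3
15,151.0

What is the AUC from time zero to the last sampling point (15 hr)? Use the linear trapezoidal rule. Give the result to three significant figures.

AUC = 6590 µg/L·hr

Trapezoidal AUC_0→15:
  [0→1]: (0.0+507.7)/2 × 1 = 253.85
  [1→4]: (507.7+743.7)/2 × 3 = 1877.1
  [4→4.5]: (743.7+715.7)/2 × 0.5 = 364.85
  [4.5→10.5]: (715.7+312.9)/2 × 6 = 3085.8
  [10.5→12.5]: (312.9+227.0)/2 × 2 = 539.9
  [12.5→13]: (227.0+209.3)/2 × 0.5 = 109.075
  [13→15]: (209.3+151.0)/2 × 2 = 360.3
  Sum = 6590.875 µg/L·hr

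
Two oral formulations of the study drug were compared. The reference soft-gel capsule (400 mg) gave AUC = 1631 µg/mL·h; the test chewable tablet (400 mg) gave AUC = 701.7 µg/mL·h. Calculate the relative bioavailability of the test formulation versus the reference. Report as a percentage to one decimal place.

F_rel = 43.0%

F_rel = (AUC_test/D_test) / (AUC_ref/D_ref)
      = (701.7/400) / (1631/400)
      = 1.75425 / 4.0775 = 0.4302 = 43.02%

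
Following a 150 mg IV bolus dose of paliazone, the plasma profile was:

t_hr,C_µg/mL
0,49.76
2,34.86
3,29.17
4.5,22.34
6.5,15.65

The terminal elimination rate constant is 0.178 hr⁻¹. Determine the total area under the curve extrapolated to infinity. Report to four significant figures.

AUC = 281.2 µg/mL·hr

Trapezoidal AUC_0→6.5:
  [0→2]: (49.76+34.86)/2 × 2 = 84.62
  [2→3]: (34.86+29.17)/2 × 1 = 32.015
  [3→4.5]: (29.17+22.34)/2 × 1.5 = 38.6325
  [4.5→6.5]: (22.34+15.65)/2 × 2 = 37.99
  Sum = 193.2575 µg/mL·hr
Extrapolated tail: C_last / k_e = 15.65 / 0.178 = 87.921
AUC_0→∞ = 193.2575 + 87.921 = 281.1785 µg/mL·hr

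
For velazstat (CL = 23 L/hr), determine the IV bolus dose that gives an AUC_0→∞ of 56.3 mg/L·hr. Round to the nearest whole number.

Dose = 1295 mg

Dose_iv = CL × AUC_0→∞
     = 23 × 56.3 = 1294.9 mg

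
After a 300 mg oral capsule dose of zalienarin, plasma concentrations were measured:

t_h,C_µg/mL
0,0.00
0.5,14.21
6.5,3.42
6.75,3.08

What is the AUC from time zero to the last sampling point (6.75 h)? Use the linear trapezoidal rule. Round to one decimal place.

Trapezoidal AUC_0→6.75:
  [0→0.5]: (0.00+14.21)/2 × 0.5 = 3.5525
  [0.5→6.5]: (14.21+3.42)/2 × 6 = 52.89
  [6.5→6.75]: (3.42+3.08)/2 × 0.25 = 0.8125
  Sum = 57.255 µg/mL·h

AUC = 57.3 µg/mL·h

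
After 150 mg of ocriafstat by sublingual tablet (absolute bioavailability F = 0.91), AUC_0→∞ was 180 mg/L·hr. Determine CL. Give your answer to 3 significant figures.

CL = F × Dose / AUC_0→∞
   = 0.91 × 150 / 180 = 0.758333 L/hr

CL = 0.758 L/hr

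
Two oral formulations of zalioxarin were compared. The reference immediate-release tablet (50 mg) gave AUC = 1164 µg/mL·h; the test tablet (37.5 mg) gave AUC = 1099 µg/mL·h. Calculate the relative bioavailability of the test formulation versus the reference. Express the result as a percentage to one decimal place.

F_rel = 125.9%

F_rel = (AUC_test/D_test) / (AUC_ref/D_ref)
      = (1099/37.5) / (1164/50)
      = 29.3067 / 23.28 = 1.2589 = 125.89%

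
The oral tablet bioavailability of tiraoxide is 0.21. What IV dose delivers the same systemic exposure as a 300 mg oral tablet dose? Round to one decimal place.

D_iv = 63.0 mg

Systemic exposure from an extravascular dose = F × D_ev, so the equivalent IV dose is F × D_ev.
D_iv = F × D_ev = 0.21 × 300 = 63 mg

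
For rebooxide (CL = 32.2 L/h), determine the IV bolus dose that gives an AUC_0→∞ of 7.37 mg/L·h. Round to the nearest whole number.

Dose = 237 mg

Dose_iv = CL × AUC_0→∞
     = 32.2 × 7.37 = 237.314 mg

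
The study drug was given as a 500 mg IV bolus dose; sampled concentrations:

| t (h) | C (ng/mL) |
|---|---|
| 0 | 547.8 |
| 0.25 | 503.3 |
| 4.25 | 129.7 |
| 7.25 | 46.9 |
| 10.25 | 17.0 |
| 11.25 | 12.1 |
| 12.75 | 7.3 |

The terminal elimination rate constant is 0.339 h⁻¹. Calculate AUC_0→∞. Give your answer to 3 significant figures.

AUC = 1810 ng/mL·h

Trapezoidal AUC_0→12.75:
  [0→0.25]: (547.8+503.3)/2 × 0.25 = 131.3875
  [0.25→4.25]: (503.3+129.7)/2 × 4 = 1266.0
  [4.25→7.25]: (129.7+46.9)/2 × 3 = 264.9
  [7.25→10.25]: (46.9+17.0)/2 × 3 = 95.85
  [10.25→11.25]: (17.0+12.1)/2 × 1 = 14.55
  [11.25→12.75]: (12.1+7.3)/2 × 1.5 = 14.55
  Sum = 1787.2375 ng/mL·h
Extrapolated tail: C_last / k_e = 7.3 / 0.339 = 21.534
AUC_0→∞ = 1787.2375 + 21.534 = 1808.7715 ng/mL·h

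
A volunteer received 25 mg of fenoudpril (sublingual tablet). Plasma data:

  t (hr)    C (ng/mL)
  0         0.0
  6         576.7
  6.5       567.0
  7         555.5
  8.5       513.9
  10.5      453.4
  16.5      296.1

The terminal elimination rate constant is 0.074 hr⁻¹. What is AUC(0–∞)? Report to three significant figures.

AUC = 10300 ng/mL·hr

Trapezoidal AUC_0→16.5:
  [0→6]: (0.0+576.7)/2 × 6 = 1730.1
  [6→6.5]: (576.7+567.0)/2 × 0.5 = 285.925
  [6.5→7]: (567.0+555.5)/2 × 0.5 = 280.625
  [7→8.5]: (555.5+513.9)/2 × 1.5 = 802.05
  [8.5→10.5]: (513.9+453.4)/2 × 2 = 967.3
  [10.5→16.5]: (453.4+296.1)/2 × 6 = 2248.5
  Sum = 6314.5 ng/mL·hr
Extrapolated tail: C_last / k_e = 296.1 / 0.074 = 4001.351
AUC_0→∞ = 6314.5 + 4001.351 = 10315.851 ng/mL·hr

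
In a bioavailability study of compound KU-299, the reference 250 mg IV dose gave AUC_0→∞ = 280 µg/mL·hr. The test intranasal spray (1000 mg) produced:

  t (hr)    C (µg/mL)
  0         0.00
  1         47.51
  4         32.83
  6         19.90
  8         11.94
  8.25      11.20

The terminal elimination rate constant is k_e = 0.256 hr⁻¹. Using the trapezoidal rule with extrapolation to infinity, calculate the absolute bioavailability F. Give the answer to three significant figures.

Trapezoidal AUC_0→8.25 (intranasal spray):
  [0→1]: (0.00+47.51)/2 × 1 = 23.755
  [1→4]: (47.51+32.83)/2 × 3 = 120.51
  [4→6]: (32.83+19.90)/2 × 2 = 52.73
  [6→8]: (19.90+11.94)/2 × 2 = 31.84
  [8→8.25]: (11.94+11.20)/2 × 0.25 = 2.8925
  Sum = 231.7275 µg/mL·hr
Tail: C_last/k_e = 11.20/0.256 = 43.750
AUC_0→∞ (intranasal spray) = 231.7275 + 43.750 = 275.4775 µg/mL·hr
F = (AUC_ev/D_ev)/(AUC_iv/D_iv) = (275.4775/1000)/(280/250) = 0.2754775/1.12 = 0.2460

F = 0.246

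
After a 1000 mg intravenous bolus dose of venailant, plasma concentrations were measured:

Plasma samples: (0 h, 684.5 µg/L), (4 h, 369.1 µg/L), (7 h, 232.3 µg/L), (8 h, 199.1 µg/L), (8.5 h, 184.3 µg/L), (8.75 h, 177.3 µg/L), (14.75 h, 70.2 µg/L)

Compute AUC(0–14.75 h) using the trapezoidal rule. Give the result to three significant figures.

Trapezoidal AUC_0→14.75:
  [0→4]: (684.5+369.1)/2 × 4 = 2107.2
  [4→7]: (369.1+232.3)/2 × 3 = 902.1
  [7→8]: (232.3+199.1)/2 × 1 = 215.7
  [8→8.5]: (199.1+184.3)/2 × 0.5 = 95.85
  [8.5→8.75]: (184.3+177.3)/2 × 0.25 = 45.2
  [8.75→14.75]: (177.3+70.2)/2 × 6 = 742.5
  Sum = 4108.55 µg/L·h

AUC = 4110 µg/L·h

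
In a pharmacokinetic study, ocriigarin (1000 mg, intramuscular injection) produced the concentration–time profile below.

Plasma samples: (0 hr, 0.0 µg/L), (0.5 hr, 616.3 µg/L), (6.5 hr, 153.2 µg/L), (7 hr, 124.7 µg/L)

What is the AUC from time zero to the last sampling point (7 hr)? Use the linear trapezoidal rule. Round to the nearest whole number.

Trapezoidal AUC_0→7:
  [0→0.5]: (0.0+616.3)/2 × 0.5 = 154.075
  [0.5→6.5]: (616.3+153.2)/2 × 6 = 2308.5
  [6.5→7]: (153.2+124.7)/2 × 0.5 = 69.475
  Sum = 2532.05 µg/L·hr

AUC = 2532 µg/L·hr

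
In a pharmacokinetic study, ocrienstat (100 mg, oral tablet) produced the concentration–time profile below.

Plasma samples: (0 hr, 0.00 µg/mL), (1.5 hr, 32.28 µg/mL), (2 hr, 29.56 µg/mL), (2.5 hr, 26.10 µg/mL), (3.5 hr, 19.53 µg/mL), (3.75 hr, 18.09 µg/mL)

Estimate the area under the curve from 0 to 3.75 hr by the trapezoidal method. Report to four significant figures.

AUC = 81.10 µg/mL·hr

Trapezoidal AUC_0→3.75:
  [0→1.5]: (0.00+32.28)/2 × 1.5 = 24.21
  [1.5→2]: (32.28+29.56)/2 × 0.5 = 15.46
  [2→2.5]: (29.56+26.10)/2 × 0.5 = 13.915
  [2.5→3.5]: (26.10+19.53)/2 × 1 = 22.815
  [3.5→3.75]: (19.53+18.09)/2 × 0.25 = 4.7025
  Sum = 81.1025 µg/mL·hr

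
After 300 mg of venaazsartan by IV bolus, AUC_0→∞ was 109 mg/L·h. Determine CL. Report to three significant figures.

CL = Dose_iv / AUC_0→∞
   = 300 / 109 = 2.75229 L/h

CL = 2.75 L/h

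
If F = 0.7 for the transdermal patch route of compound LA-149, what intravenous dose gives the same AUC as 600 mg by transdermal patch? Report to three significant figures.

D_iv = 420 mg

Systemic exposure from an extravascular dose = F × D_ev, so the equivalent IV dose is F × D_ev.
D_iv = F × D_ev = 0.7 × 600 = 420 mg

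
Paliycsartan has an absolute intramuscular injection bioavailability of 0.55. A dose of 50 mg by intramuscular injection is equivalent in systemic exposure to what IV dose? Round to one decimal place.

Systemic exposure from an extravascular dose = F × D_ev, so the equivalent IV dose is F × D_ev.
D_iv = F × D_ev = 0.55 × 50 = 27.5 mg

D_iv = 27.5 mg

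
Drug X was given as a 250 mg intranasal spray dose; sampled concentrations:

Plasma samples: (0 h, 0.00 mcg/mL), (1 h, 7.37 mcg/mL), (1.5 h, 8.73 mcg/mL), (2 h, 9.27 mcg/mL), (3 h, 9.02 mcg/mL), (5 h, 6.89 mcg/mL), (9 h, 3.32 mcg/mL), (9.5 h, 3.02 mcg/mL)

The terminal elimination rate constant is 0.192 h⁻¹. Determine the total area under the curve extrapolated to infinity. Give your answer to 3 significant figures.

AUC = 75.0 mcg/mL·h

Trapezoidal AUC_0→9.5:
  [0→1]: (0.00+7.37)/2 × 1 = 3.685
  [1→1.5]: (7.37+8.73)/2 × 0.5 = 4.025
  [1.5→2]: (8.73+9.27)/2 × 0.5 = 4.5
  [2→3]: (9.27+9.02)/2 × 1 = 9.145
  [3→5]: (9.02+6.89)/2 × 2 = 15.91
  [5→9]: (6.89+3.32)/2 × 4 = 20.42
  [9→9.5]: (3.32+3.02)/2 × 0.5 = 1.585
  Sum = 59.27 mcg/mL·h
Extrapolated tail: C_last / k_e = 3.02 / 0.192 = 15.729
AUC_0→∞ = 59.27 + 15.729 = 74.999 mcg/mL·h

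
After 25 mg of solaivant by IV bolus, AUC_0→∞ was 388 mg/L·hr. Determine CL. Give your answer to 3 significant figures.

CL = Dose_iv / AUC_0→∞
   = 25 / 388 = 0.064433 L/hr

CL = 0.0644 L/hr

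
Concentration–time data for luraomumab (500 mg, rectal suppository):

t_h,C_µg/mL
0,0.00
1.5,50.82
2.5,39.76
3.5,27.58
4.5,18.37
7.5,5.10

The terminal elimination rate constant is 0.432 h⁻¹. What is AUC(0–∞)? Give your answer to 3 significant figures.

Trapezoidal AUC_0→7.5:
  [0→1.5]: (0.00+50.82)/2 × 1.5 = 38.115
  [1.5→2.5]: (50.82+39.76)/2 × 1 = 45.29
  [2.5→3.5]: (39.76+27.58)/2 × 1 = 33.67
  [3.5→4.5]: (27.58+18.37)/2 × 1 = 22.975
  [4.5→7.5]: (18.37+5.10)/2 × 3 = 35.205
  Sum = 175.255 µg/mL·h
Extrapolated tail: C_last / k_e = 5.10 / 0.432 = 11.806
AUC_0→∞ = 175.255 + 11.806 = 187.061 µg/mL·h

AUC = 187 µg/mL·h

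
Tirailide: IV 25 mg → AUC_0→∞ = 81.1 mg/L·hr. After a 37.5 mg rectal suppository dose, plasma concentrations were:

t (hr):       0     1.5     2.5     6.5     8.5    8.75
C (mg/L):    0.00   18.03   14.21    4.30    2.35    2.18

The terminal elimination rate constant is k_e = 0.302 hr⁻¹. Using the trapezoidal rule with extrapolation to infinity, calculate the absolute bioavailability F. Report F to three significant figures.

Trapezoidal AUC_0→8.75 (rectal suppository):
  [0→1.5]: (0.00+18.03)/2 × 1.5 = 13.5225
  [1.5→2.5]: (18.03+14.21)/2 × 1 = 16.12
  [2.5→6.5]: (14.21+4.30)/2 × 4 = 37.02
  [6.5→8.5]: (4.30+2.35)/2 × 2 = 6.65
  [8.5→8.75]: (2.35+2.18)/2 × 0.25 = 0.56625
  Sum = 73.87875 mg/L·hr
Tail: C_last/k_e = 2.18/0.302 = 7.219
AUC_0→∞ (rectal suppository) = 73.87875 + 7.219 = 81.09775 mg/L·hr
F = (AUC_ev/D_ev)/(AUC_iv/D_iv) = (81.09775/37.5)/(81.1/25) = 2.16261/3.244 = 0.6666

F = 0.667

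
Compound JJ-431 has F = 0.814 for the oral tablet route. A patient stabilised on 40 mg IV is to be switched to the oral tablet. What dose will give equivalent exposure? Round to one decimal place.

For equal systemic exposure: F × D_ev = D_iv
D_ev = D_iv / F = 40 / 0.814 = 49.14 mg

D_oral = 49.1 mg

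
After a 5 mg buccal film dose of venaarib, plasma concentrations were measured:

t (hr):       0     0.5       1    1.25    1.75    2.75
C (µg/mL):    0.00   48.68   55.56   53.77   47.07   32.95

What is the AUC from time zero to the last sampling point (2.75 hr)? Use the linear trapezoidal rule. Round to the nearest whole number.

Trapezoidal AUC_0→2.75:
  [0→0.5]: (0.00+48.68)/2 × 0.5 = 12.17
  [0.5→1]: (48.68+55.56)/2 × 0.5 = 26.06
  [1→1.25]: (55.56+53.77)/2 × 0.25 = 13.66625
  [1.25→1.75]: (53.77+47.07)/2 × 0.5 = 25.21
  [1.75→2.75]: (47.07+32.95)/2 × 1 = 40.01
  Sum = 117.11625 µg/mL·hr

AUC = 117 µg/mL·hr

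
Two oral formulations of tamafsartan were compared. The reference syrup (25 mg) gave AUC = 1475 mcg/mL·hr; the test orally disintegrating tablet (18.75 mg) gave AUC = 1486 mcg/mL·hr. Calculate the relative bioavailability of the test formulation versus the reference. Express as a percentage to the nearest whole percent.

F_rel = (AUC_test/D_test) / (AUC_ref/D_ref)
      = (1486/18.75) / (1475/25)
      = 79.2533 / 59 = 1.3433 = 134.33%

F_rel = 134%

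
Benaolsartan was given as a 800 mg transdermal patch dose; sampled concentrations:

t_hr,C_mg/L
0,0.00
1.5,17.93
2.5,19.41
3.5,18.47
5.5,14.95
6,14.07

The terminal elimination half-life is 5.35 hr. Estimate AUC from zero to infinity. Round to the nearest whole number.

Trapezoidal AUC_0→6:
  [0→1.5]: (0.00+17.93)/2 × 1.5 = 13.4475
  [1.5→2.5]: (17.93+19.41)/2 × 1 = 18.67
  [2.5→3.5]: (19.41+18.47)/2 × 1 = 18.94
  [3.5→5.5]: (18.47+14.95)/2 × 2 = 33.42
  [5.5→6]: (14.95+14.07)/2 × 0.5 = 7.255
  Sum = 91.7325 mg/L·hr
k_e = ln2 / t½ = 0.693147 / 5.35 = 0.1296 hr^-1
Extrapolated tail: C_last / k_e = 14.07 / 0.1296 = 108.565
AUC_0→∞ = 91.7325 + 108.565 = 200.2975 mg/L·hr

AUC = 200 mg/L·hr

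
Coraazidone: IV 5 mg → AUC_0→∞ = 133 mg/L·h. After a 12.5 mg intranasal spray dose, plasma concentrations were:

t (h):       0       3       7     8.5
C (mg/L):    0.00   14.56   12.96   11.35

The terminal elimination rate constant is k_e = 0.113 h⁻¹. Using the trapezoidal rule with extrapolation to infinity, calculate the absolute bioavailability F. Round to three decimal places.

Trapezoidal AUC_0→8.5 (intranasal spray):
  [0→3]: (0.00+14.56)/2 × 3 = 21.84
  [3→7]: (14.56+12.96)/2 × 4 = 55.04
  [7→8.5]: (12.96+11.35)/2 × 1.5 = 18.2325
  Sum = 95.1125 mg/L·h
Tail: C_last/k_e = 11.35/0.113 = 100.442
AUC_0→∞ (intranasal spray) = 95.1125 + 100.442 = 195.5545 mg/L·h
F = (AUC_ev/D_ev)/(AUC_iv/D_iv) = (195.5545/12.5)/(133/5) = 15.64436/26.6 = 0.5881

F = 0.588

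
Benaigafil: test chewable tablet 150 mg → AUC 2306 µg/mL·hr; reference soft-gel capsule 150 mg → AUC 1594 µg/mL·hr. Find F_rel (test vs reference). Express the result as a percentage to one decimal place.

F_rel = 144.7%

F_rel = (AUC_test/D_test) / (AUC_ref/D_ref)
      = (2306/150) / (1594/150)
      = 15.3733 / 10.6267 = 1.4467 = 144.67%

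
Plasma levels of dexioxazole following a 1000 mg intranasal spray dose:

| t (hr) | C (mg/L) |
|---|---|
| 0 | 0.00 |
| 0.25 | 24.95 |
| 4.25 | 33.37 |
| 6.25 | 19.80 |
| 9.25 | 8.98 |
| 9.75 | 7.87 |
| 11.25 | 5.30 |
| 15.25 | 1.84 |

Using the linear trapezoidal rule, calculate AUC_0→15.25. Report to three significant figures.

Trapezoidal AUC_0→15.25:
  [0→0.25]: (0.00+24.95)/2 × 0.25 = 3.11875
  [0.25→4.25]: (24.95+33.37)/2 × 4 = 116.64
  [4.25→6.25]: (33.37+19.80)/2 × 2 = 53.17
  [6.25→9.25]: (19.80+8.98)/2 × 3 = 43.17
  [9.25→9.75]: (8.98+7.87)/2 × 0.5 = 4.2125
  [9.75→11.25]: (7.87+5.30)/2 × 1.5 = 9.8775
  [11.25→15.25]: (5.30+1.84)/2 × 4 = 14.28
  Sum = 244.46875 mg/L·hr

AUC = 244 mg/L·hr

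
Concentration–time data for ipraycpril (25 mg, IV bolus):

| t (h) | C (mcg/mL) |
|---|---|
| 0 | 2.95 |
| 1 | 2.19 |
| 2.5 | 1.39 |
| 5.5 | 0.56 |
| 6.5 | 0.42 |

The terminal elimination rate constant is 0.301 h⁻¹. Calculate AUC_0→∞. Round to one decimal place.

AUC = 10.1 mcg/mL·h

Trapezoidal AUC_0→6.5:
  [0→1]: (2.95+2.19)/2 × 1 = 2.57
  [1→2.5]: (2.19+1.39)/2 × 1.5 = 2.685
  [2.5→5.5]: (1.39+0.56)/2 × 3 = 2.925
  [5.5→6.5]: (0.56+0.42)/2 × 1 = 0.49
  Sum = 8.67 mcg/mL·h
Extrapolated tail: C_last / k_e = 0.42 / 0.301 = 1.395
AUC_0→∞ = 8.67 + 1.395 = 10.065 mcg/mL·h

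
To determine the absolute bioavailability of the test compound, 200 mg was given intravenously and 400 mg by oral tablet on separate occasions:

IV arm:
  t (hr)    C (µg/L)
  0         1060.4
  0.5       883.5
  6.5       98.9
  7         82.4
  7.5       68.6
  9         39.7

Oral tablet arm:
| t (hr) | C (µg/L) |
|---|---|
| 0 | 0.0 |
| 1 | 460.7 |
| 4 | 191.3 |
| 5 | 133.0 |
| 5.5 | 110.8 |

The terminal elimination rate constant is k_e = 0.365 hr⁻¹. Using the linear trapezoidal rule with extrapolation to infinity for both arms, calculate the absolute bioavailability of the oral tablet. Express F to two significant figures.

Trapezoidal AUC_0→9 (IV):
  [0→0.5]: (1060.4+883.5)/2 × 0.5 = 485.975
  [0.5→6.5]: (883.5+98.9)/2 × 6 = 2947.2
  [6.5→7]: (98.9+82.4)/2 × 0.5 = 45.325
  [7→7.5]: (82.4+68.6)/2 × 0.5 = 37.75
  [7.5→9]: (68.6+39.7)/2 × 1.5 = 81.225
  Sum = 3597.475 µg/L·hr
IV tail: 39.7/0.365 = 108.767; AUC_iv,0→∞ = 3597.475 + 108.767 = 3706.242 µg/L·hr
Trapezoidal AUC_0→5.5 (oral tablet):
  [0→1]: (0.0+460.7)/2 × 1 = 230.35
  [1→4]: (460.7+191.3)/2 × 3 = 978.0
  [4→5]: (191.3+133.0)/2 × 1 = 162.15
  [5→5.5]: (133.0+110.8)/2 × 0.5 = 60.95
  Sum = 1431.45 µg/L·hr
oral tablet tail: 110.8/0.365 = 303.562; AUC_ev,0→∞ = 1431.45 + 303.562 = 1735.012 µg/L·hr
F = (AUC_ev/D_ev)/(AUC_iv/D_iv) = (1735.012/400)/(3706.242/200) = 4.33753/18.53121 = 0.2341

F = 0.23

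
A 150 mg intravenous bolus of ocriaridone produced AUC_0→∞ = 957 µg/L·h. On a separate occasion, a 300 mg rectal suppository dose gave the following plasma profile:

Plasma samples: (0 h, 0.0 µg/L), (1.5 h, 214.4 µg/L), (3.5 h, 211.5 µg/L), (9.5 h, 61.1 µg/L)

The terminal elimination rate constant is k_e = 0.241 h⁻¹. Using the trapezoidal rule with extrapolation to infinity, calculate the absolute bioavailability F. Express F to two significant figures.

F = 0.87

Trapezoidal AUC_0→9.5 (rectal suppository):
  [0→1.5]: (0.0+214.4)/2 × 1.5 = 160.8
  [1.5→3.5]: (214.4+211.5)/2 × 2 = 425.9
  [3.5→9.5]: (211.5+61.1)/2 × 6 = 817.8
  Sum = 1404.5 µg/L·h
Tail: C_last/k_e = 61.1/0.241 = 253.527
AUC_0→∞ (rectal suppository) = 1404.5 + 253.527 = 1658.027 µg/L·h
F = (AUC_ev/D_ev)/(AUC_iv/D_iv) = (1658.027/300)/(957/150) = 5.52676/6.38 = 0.8663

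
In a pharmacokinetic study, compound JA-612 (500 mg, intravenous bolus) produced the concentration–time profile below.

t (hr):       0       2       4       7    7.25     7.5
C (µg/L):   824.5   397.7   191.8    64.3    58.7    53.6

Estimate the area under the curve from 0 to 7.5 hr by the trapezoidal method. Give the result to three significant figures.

Trapezoidal AUC_0→7.5:
  [0→2]: (824.5+397.7)/2 × 2 = 1222.2
  [2→4]: (397.7+191.8)/2 × 2 = 589.5
  [4→7]: (191.8+64.3)/2 × 3 = 384.15
  [7→7.25]: (64.3+58.7)/2 × 0.25 = 15.375
  [7.25→7.5]: (58.7+53.6)/2 × 0.25 = 14.0375
  Sum = 2225.2625 µg/L·hr

AUC = 2230 µg/L·hr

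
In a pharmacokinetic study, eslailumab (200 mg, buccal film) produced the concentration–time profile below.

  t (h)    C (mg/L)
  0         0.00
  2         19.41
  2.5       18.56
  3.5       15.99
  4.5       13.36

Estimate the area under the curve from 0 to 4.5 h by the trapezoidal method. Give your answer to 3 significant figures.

AUC = 60.9 mg/L·h

Trapezoidal AUC_0→4.5:
  [0→2]: (0.00+19.41)/2 × 2 = 19.41
  [2→2.5]: (19.41+18.56)/2 × 0.5 = 9.4925
  [2.5→3.5]: (18.56+15.99)/2 × 1 = 17.275
  [3.5→4.5]: (15.99+13.36)/2 × 1 = 14.675
  Sum = 60.8525 mg/L·h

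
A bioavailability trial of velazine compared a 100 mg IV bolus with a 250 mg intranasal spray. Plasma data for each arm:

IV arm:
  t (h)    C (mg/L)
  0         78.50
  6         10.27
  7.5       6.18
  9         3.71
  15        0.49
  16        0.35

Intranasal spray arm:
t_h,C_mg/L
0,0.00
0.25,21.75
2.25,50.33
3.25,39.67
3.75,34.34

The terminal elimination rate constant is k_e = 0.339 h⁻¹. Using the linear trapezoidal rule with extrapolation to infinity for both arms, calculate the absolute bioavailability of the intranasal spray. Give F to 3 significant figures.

F = 0.319

Trapezoidal AUC_0→16 (IV):
  [0→6]: (78.50+10.27)/2 × 6 = 266.31
  [6→7.5]: (10.27+6.18)/2 × 1.5 = 12.3375
  [7.5→9]: (6.18+3.71)/2 × 1.5 = 7.4175
  [9→15]: (3.71+0.49)/2 × 6 = 12.6
  [15→16]: (0.49+0.35)/2 × 1 = 0.42
  Sum = 299.085 mg/L·h
IV tail: 0.35/0.339 = 1.032; AUC_iv,0→∞ = 299.085 + 1.032 = 300.117 mg/L·h
Trapezoidal AUC_0→3.75 (intranasal spray):
  [0→0.25]: (0.00+21.75)/2 × 0.25 = 2.71875
  [0.25→2.25]: (21.75+50.33)/2 × 2 = 72.08
  [2.25→3.25]: (50.33+39.67)/2 × 1 = 45.0
  [3.25→3.75]: (39.67+34.34)/2 × 0.5 = 18.5025
  Sum = 138.30125 mg/L·h
intranasal spray tail: 34.34/0.339 = 101.298; AUC_ev,0→∞ = 138.30125 + 101.298 = 239.59925 mg/L·h
F = (AUC_ev/D_ev)/(AUC_iv/D_iv) = (239.59925/250)/(300.117/100) = 0.958397/3.00117 = 0.3193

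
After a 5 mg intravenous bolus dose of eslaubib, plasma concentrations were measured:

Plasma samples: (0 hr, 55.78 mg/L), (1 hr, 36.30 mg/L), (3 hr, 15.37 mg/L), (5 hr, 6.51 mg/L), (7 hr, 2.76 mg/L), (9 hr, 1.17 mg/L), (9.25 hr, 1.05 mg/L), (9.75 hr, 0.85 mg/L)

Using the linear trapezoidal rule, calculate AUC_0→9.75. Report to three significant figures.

Trapezoidal AUC_0→9.75:
  [0→1]: (55.78+36.30)/2 × 1 = 46.04
  [1→3]: (36.30+15.37)/2 × 2 = 51.67
  [3→5]: (15.37+6.51)/2 × 2 = 21.88
  [5→7]: (6.51+2.76)/2 × 2 = 9.27
  [7→9]: (2.76+1.17)/2 × 2 = 3.93
  [9→9.25]: (1.17+1.05)/2 × 0.25 = 0.2775
  [9.25→9.75]: (1.05+0.85)/2 × 0.5 = 0.475
  Sum = 133.5425 mg/L·hr

AUC = 134 mg/L·hr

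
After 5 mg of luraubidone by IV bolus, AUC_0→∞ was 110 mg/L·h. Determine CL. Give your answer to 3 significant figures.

CL = Dose_iv / AUC_0→∞
   = 5 / 110 = 0.0454545 L/h

CL = 0.0455 L/h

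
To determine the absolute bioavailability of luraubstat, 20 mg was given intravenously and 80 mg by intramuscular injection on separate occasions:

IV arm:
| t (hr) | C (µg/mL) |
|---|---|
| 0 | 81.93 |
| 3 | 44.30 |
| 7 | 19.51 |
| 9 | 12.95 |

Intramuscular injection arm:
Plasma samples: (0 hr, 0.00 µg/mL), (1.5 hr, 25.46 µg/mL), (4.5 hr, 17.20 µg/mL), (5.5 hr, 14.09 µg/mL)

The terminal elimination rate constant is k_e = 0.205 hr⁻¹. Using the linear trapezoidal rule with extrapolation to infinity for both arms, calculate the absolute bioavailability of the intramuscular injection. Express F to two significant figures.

F = 0.10

Trapezoidal AUC_0→9 (IV):
  [0→3]: (81.93+44.30)/2 × 3 = 189.345
  [3→7]: (44.30+19.51)/2 × 4 = 127.62
  [7→9]: (19.51+12.95)/2 × 2 = 32.46
  Sum = 349.425 µg/mL·hr
IV tail: 12.95/0.205 = 63.171; AUC_iv,0→∞ = 349.425 + 63.171 = 412.596 µg/mL·hr
Trapezoidal AUC_0→5.5 (intramuscular injection):
  [0→1.5]: (0.00+25.46)/2 × 1.5 = 19.095
  [1.5→4.5]: (25.46+17.20)/2 × 3 = 63.99
  [4.5→5.5]: (17.20+14.09)/2 × 1 = 15.645
  Sum = 98.73 µg/mL·hr
intramuscular injection tail: 14.09/0.205 = 68.732; AUC_ev,0→∞ = 98.73 + 68.732 = 167.462 µg/mL·hr
F = (AUC_ev/D_ev)/(AUC_iv/D_iv) = (167.462/80)/(412.596/20) = 2.093275/20.6298 = 0.1015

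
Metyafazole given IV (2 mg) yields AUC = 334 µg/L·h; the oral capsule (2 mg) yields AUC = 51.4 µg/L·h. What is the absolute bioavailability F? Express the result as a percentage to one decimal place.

F = (AUC_ev / D_ev) / (AUC_iv / D_iv)
  = (51.4/2) / (334/2)
  = 25.7 / 167 = 0.1539
  = 15.39%

F = 15.4%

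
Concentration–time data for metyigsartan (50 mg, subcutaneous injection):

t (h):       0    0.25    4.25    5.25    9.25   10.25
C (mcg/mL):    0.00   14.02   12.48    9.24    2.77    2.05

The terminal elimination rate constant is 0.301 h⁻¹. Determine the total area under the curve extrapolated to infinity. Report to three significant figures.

AUC = 98.9 mcg/mL·h

Trapezoidal AUC_0→10.25:
  [0→0.25]: (0.00+14.02)/2 × 0.25 = 1.7525
  [0.25→4.25]: (14.02+12.48)/2 × 4 = 53.0
  [4.25→5.25]: (12.48+9.24)/2 × 1 = 10.86
  [5.25→9.25]: (9.24+2.77)/2 × 4 = 24.02
  [9.25→10.25]: (2.77+2.05)/2 × 1 = 2.41
  Sum = 92.0425 mcg/mL·h
Extrapolated tail: C_last / k_e = 2.05 / 0.301 = 6.811
AUC_0→∞ = 92.0425 + 6.811 = 98.8535 mcg/mL·h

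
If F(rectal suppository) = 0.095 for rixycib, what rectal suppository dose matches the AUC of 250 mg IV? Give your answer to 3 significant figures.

For equal systemic exposure: F × D_ev = D_iv
D_ev = D_iv / F = 250 / 0.095 = 2631.58 mg

D_rectal = 2630 mg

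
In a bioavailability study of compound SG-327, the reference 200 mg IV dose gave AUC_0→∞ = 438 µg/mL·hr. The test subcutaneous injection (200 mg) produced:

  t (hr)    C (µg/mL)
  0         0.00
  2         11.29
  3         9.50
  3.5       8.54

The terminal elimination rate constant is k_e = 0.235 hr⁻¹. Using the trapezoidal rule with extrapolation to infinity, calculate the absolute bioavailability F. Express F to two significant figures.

F = 0.14

Trapezoidal AUC_0→3.5 (subcutaneous injection):
  [0→2]: (0.00+11.29)/2 × 2 = 11.29
  [2→3]: (11.29+9.50)/2 × 1 = 10.395
  [3→3.5]: (9.50+8.54)/2 × 0.5 = 4.51
  Sum = 26.195 µg/mL·hr
Tail: C_last/k_e = 8.54/0.235 = 36.340
AUC_0→∞ (subcutaneous injection) = 26.195 + 36.340 = 62.535 µg/mL·hr
F = (AUC_ev/D_ev)/(AUC_iv/D_iv) = (62.535/200)/(438/200) = 0.312675/2.19 = 0.1428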